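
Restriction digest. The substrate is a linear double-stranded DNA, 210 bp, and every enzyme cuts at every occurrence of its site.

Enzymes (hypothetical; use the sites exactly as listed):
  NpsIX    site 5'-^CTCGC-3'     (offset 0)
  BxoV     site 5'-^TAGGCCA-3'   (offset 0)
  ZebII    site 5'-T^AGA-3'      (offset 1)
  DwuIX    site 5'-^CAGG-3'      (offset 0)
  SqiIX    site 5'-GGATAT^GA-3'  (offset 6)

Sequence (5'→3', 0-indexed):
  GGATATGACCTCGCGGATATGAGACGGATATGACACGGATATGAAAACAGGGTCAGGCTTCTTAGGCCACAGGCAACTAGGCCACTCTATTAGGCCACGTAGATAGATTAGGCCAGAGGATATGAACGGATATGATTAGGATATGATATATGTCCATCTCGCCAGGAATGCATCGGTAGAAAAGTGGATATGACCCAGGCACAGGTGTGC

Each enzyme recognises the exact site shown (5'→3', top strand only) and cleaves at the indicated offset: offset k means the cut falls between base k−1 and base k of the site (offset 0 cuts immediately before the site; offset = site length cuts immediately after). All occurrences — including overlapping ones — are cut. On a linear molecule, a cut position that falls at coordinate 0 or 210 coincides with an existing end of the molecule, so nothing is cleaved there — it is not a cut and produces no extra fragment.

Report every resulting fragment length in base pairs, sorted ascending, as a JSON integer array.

Site scan:
  NpsIX CTCGC/0: at [9, 157] ⇒ [9, 157]
  BxoV TAGGCCA/0: at [62, 77, 90, 108] ⇒ [62, 77, 90, 108]
  ZebII TAGA/1: at [99, 103, 176] ⇒ [100, 104, 177]
  DwuIX CAGG/0: at [47, 53, 69, 162, 195, 201] ⇒ [47, 53, 69, 162, 195, 201]
  SqiIX GGATATGA/6: at [0, 14, 25, 36, 117, 127, 138, 185] ⇒ [6, 20, 31, 42, 123, 133, 144, 191]

Pooled cuts: [6, 9, 20, 31, 42, 47, 53, 62, 69, 77, 90, 100, 104, 108, 123, 133, 144, 157, 162, 177, 191, 195, 201]

Fragment lengths:
  [0,6): 6 bp
  [6,9): 3 bp
  [9,20): 11 bp
  [20,31): 11 bp
  [31,42): 11 bp
  [42,47): 5 bp
  [47,53): 6 bp
  [53,62): 9 bp
  [62,69): 7 bp
  [69,77): 8 bp
  [77,90): 13 bp
  [90,100): 10 bp
  [100,104): 4 bp
  [104,108): 4 bp
  [108,123): 15 bp
  [123,133): 10 bp
  [133,144): 11 bp
  [144,157): 13 bp
  [157,162): 5 bp
  [162,177): 15 bp
  [177,191): 14 bp
  [191,195): 4 bp
  [195,201): 6 bp
  [201,210): 9 bp

[3,4,4,4,5,5,6,6,6,7,8,9,9,10,10,11,11,11,11,13,13,14,15,15]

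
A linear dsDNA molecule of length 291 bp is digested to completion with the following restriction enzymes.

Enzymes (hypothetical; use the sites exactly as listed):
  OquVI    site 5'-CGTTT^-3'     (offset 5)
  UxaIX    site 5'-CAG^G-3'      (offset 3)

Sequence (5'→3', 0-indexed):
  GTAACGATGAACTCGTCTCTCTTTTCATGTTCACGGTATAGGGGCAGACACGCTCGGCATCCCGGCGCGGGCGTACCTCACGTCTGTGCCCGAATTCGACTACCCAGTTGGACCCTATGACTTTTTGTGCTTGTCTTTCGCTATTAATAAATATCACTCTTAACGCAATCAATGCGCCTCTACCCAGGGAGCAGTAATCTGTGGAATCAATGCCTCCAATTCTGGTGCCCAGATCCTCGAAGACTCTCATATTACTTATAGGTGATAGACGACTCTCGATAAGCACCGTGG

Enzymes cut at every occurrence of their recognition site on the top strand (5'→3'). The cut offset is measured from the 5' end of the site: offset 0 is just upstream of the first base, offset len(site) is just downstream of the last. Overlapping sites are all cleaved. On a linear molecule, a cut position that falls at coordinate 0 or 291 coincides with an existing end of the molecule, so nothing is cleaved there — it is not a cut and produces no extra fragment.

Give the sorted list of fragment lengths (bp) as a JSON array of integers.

[104,187]

Site scan:
  OquVI (CGTTT, off=5): no sites
  UxaIX CAGG/3: at [184] ⇒ [187]

All cut coordinates (distinct, sorted): [187]

Fragment lengths:
  [0,187): 187 bp
  [187,291): 104 bp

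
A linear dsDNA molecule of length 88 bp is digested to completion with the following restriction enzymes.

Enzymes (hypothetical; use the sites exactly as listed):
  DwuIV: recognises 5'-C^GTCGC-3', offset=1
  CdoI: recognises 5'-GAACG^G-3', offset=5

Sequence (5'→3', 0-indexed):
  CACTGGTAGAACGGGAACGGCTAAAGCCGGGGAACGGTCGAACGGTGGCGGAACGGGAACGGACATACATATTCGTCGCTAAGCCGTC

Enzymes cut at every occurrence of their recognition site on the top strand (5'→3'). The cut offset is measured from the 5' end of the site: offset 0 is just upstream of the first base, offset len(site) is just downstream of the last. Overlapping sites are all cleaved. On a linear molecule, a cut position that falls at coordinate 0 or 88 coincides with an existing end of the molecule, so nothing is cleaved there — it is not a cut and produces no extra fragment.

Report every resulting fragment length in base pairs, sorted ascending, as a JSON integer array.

[6,6,8,11,13,13,14,17]

Site scan:
  DwuIV (CGTCGC, off=1): starts [73] → cuts [74]
  CdoI (GAACGG, off=5): starts [8, 14, 31, 39, 50, 56] → cuts [13, 19, 36, 44, 55, 61]

All cut coordinates (distinct, sorted): [13, 19, 36, 44, 55, 61, 74]

Fragments:
  [0,13): 13 bp
  [13,19): 6 bp
  [19,36): 17 bp
  [36,44): 8 bp
  [44,55): 11 bp
  [55,61): 6 bp
  [61,74): 13 bp
  [74,88): 14 bp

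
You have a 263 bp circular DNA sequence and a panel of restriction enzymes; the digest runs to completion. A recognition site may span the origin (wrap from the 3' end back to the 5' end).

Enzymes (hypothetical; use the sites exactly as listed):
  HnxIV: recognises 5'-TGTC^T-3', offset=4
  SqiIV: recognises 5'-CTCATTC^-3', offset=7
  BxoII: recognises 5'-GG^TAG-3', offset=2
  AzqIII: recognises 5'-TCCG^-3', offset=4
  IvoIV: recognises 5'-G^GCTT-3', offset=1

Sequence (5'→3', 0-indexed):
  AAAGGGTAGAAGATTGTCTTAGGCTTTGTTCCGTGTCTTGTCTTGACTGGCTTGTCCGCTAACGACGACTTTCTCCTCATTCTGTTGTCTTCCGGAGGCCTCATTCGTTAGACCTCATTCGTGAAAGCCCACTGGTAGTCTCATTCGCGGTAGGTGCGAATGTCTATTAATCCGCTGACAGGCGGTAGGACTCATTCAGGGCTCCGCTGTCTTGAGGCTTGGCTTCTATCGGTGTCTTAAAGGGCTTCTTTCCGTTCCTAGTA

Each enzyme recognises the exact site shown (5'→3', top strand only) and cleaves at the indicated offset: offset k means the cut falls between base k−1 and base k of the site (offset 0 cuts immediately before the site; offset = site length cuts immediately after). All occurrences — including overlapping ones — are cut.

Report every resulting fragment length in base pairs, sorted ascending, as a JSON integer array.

[4,4,4,5,5,5,5,5,7,7,7,9,9,10,11,11,11,11,12,12,12,14,14,15,15,15,24]

Per-enzyme occurrences:
  HnxIV (TGTCT, off=4): starts [14, 33, 38, 85, 160, 207, 232] → cuts [18, 37, 42, 89, 164, 211, 236]
  SqiIV (CTCATTC, off=7): starts [75, 99, 113, 139, 190] → cuts [82, 106, 120, 146, 197]
  BxoII (GGTAG, off=2): starts [4, 133, 148, 183] → cuts [6, 135, 150, 185]
  AzqIII (TCCG, off=4): starts [29, 54, 90, 170, 202, 250] → cuts [33, 58, 94, 174, 206, 254]
  IvoIV (GGCTT, off=1): starts [21, 48, 215, 220, 242] → cuts [22, 49, 216, 221, 243]

Pooled cuts: [6, 18, 22, 33, 37, 42, 49, 58, 82, 89, 94, 106, 120, 135, 146, 150, 164, 174, 185, 197, 206, 211, 216, 221, 236, 243, 254]

Fragment lengths:
  6→18: 12 bp
  18→22: 4 bp
  22→33: 11 bp
  33→37: 4 bp
  37→42: 5 bp
  42→49: 7 bp
  49→58: 9 bp
  58→82: 24 bp
  82→89: 7 bp
  89→94: 5 bp
  94→106: 12 bp
  106→120: 14 bp
  120→135: 15 bp
  135→146: 11 bp
  146→150: 4 bp
  150→164: 14 bp
  164→174: 10 bp
  174→185: 11 bp
  185→197: 12 bp
  197→206: 9 bp
  206→211: 5 bp
  211→216: 5 bp
  216→221: 5 bp
  221→236: 15 bp
  236→243: 7 bp
  243→254: 11 bp
  254→6 (wrap): 263-254+6 = 15 bp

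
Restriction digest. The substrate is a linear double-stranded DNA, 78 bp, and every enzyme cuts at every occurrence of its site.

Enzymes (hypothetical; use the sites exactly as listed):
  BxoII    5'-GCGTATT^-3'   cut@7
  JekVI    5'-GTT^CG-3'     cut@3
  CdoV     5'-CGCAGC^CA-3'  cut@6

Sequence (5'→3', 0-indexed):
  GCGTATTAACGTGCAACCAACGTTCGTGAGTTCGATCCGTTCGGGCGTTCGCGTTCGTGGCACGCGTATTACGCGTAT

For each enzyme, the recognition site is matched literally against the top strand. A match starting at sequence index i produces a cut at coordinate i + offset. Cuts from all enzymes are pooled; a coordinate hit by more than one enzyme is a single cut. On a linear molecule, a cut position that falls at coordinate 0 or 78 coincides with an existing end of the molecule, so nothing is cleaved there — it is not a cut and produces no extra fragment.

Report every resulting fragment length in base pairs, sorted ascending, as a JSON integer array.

Site scan:
  BxoII (GCGTATT, off=7): starts [0, 63] → cuts [7, 70]
  JekVI (GTTCG, off=3): starts [21, 29, 38, 46, 52] → cuts [24, 32, 41, 49, 55]
  CdoV (CGCAGCCA, off=6): no sites

Pooled cuts: [7, 24, 32, 41, 49, 55, 70]

Fragments:
  [0,7): 7 bp
  [7,24): 17 bp
  [24,32): 8 bp
  [32,41): 9 bp
  [41,49): 8 bp
  [49,55): 6 bp
  [55,70): 15 bp
  [70,78): 8 bp

[6,7,8,8,8,9,15,17]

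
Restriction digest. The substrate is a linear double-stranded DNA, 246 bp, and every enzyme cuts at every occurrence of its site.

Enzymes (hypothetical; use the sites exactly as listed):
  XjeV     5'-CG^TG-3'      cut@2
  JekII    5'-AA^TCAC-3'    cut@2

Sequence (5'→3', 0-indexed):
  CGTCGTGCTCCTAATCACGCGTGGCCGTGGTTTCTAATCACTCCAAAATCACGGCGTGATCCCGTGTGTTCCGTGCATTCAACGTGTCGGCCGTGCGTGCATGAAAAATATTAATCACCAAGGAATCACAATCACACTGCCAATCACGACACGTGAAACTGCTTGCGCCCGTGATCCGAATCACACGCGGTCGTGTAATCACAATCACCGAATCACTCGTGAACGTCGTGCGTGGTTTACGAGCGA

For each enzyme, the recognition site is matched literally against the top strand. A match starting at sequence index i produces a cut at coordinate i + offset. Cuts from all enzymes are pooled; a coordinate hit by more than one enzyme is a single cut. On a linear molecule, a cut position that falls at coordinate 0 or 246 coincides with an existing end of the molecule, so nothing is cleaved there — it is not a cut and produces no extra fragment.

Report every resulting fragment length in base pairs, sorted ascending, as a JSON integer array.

[4,4,5,5,6,6,6,7,7,8,8,8,9,9,9,9,9,10,10,11,11,11,12,13,14,17,18]

Per-enzyme occurrences:
  XjeV (CGTG, off=2): starts [3, 19, 25, 54, 62, 71, 82, 91, 95, 151, 169, 191, 217, 226, 230] → cuts [5, 21, 27, 56, 64, 73, 84, 93, 97, 153, 171, 193, 219, 228, 232]
  JekII (AATCAC, off=2): starts [12, 35, 46, 112, 123, 129, 141, 178, 196, 202, 210] → cuts [14, 37, 48, 114, 125, 131, 143, 180, 198, 204, 212]

All cut coordinates (distinct, sorted): [5, 14, 21, 27, 37, 48, 56, 64, 73, 84, 93, 97, 114, 125, 131, 143, 153, 171, 180, 193, 198, 204, 212, 219, 228, 232]

Fragment lengths:
  [0,5): 5 bp
  [5,14): 9 bp
  [14,21): 7 bp
  [21,27): 6 bp
  [27,37): 10 bp
  [37,48): 11 bp
  [48,56): 8 bp
  [56,64): 8 bp
  [64,73): 9 bp
  [73,84): 11 bp
  [84,93): 9 bp
  [93,97): 4 bp
  [97,114): 17 bp
  [114,125): 11 bp
  [125,131): 6 bp
  [131,143): 12 bp
  [143,153): 10 bp
  [153,171): 18 bp
  [171,180): 9 bp
  [180,193): 13 bp
  [193,198): 5 bp
  [198,204): 6 bp
  [204,212): 8 bp
  [212,219): 7 bp
  [219,228): 9 bp
  [228,232): 4 bp
  [232,246): 14 bp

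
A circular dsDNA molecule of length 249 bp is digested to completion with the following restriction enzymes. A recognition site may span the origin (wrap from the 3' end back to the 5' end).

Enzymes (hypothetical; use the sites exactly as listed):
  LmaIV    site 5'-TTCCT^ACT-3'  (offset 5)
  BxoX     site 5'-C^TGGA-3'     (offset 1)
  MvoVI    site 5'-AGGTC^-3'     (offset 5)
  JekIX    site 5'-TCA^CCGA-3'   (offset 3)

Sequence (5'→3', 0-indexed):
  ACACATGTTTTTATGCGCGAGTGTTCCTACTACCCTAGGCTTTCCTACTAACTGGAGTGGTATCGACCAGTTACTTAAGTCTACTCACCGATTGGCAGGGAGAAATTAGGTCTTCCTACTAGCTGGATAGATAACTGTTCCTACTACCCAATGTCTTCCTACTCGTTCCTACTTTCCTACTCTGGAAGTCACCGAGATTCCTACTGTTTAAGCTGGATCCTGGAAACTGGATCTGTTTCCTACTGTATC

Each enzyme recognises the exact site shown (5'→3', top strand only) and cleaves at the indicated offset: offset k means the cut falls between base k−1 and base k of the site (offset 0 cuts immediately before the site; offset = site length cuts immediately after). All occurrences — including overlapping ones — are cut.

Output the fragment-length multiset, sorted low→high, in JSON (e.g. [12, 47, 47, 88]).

[4,5,6,6,7,7,8,9,10,11,11,14,18,18,19,25,35,36]

Site scan:
  LmaIV (TTCCTACT, off=5): starts [23, 41, 112, 137, 155, 165, 173, 197, 236] → cuts [28, 46, 117, 142, 160, 170, 178, 202, 241]
  BxoX (CTGGA, off=1): starts [51, 122, 181, 212, 219, 226] → cuts [52, 123, 182, 213, 220, 227]
  MvoVI (AGGTC, off=5): starts [107] → cuts [112]
  JekIX (TCACCGA, off=3): starts [84, 188] → cuts [87, 191]

Pooled cuts: [28, 46, 52, 87, 112, 117, 123, 142, 160, 170, 178, 182, 191, 202, 213, 220, 227, 241]

Fragments:
  28→46: 18 bp
  46→52: 6 bp
  52→87: 35 bp
  87→112: 25 bp
  112→117: 5 bp
  117→123: 6 bp
  123→142: 19 bp
  142→160: 18 bp
  160→170: 10 bp
  170→178: 8 bp
  178→182: 4 bp
  182→191: 9 bp
  191→202: 11 bp
  202→213: 11 bp
  213→220: 7 bp
  220→227: 7 bp
  227→241: 14 bp
  241→28 (wrap): 249-241+28 = 36 bp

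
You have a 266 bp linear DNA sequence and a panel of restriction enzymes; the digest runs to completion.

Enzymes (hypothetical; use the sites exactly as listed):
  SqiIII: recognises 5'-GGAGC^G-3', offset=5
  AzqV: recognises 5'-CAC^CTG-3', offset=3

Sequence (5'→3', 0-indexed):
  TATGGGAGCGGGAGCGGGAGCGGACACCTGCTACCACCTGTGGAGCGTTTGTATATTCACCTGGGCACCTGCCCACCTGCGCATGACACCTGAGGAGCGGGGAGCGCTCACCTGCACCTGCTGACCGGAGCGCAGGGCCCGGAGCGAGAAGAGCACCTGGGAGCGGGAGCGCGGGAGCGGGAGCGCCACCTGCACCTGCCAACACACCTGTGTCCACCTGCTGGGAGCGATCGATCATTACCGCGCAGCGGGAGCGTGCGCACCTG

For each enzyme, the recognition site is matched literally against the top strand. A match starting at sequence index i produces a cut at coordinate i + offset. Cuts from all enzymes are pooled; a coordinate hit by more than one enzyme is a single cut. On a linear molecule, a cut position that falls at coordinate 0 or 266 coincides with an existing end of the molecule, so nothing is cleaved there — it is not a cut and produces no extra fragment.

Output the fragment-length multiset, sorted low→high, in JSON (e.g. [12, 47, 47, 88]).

Site scan:
  SqiIII (GGAGCG, off=5): starts [4, 10, 16, 41, 93, 100, 126, 140, 159, 165, 173, 179, 223, 250] → cuts [9, 15, 21, 46, 98, 105, 131, 145, 164, 170, 178, 184, 228, 255]
  AzqV (CACCTG, off=3): starts [24, 34, 57, 65, 73, 86, 108, 114, 153, 186, 192, 204, 214, 260] → cuts [27, 37, 60, 68, 76, 89, 111, 117, 156, 189, 195, 207, 217, 263]

All cut coordinates (distinct, sorted): [9, 15, 21, 27, 37, 46, 60, 68, 76, 89, 98, 105, 111, 117, 131, 145, 156, 164, 170, 178, 184, 189, 195, 207, 217, 228, 255, 263]

Fragments:
  [0,9): 9 bp
  [9,15): 6 bp
  [15,21): 6 bp
  [21,27): 6 bp
  [27,37): 10 bp
  [37,46): 9 bp
  [46,60): 14 bp
  [60,68): 8 bp
  [68,76): 8 bp
  [76,89): 13 bp
  [89,98): 9 bp
  [98,105): 7 bp
  [105,111): 6 bp
  [111,117): 6 bp
  [117,131): 14 bp
  [131,145): 14 bp
  [145,156): 11 bp
  [156,164): 8 bp
  [164,170): 6 bp
  [170,178): 8 bp
  [178,184): 6 bp
  [184,189): 5 bp
  [189,195): 6 bp
  [195,207): 12 bp
  [207,217): 10 bp
  [217,228): 11 bp
  [228,255): 27 bp
  [255,263): 8 bp
  [263,266): 3 bp

[3,5,6,6,6,6,6,6,6,6,7,8,8,8,8,8,9,9,9,10,10,11,11,12,13,14,14,14,27]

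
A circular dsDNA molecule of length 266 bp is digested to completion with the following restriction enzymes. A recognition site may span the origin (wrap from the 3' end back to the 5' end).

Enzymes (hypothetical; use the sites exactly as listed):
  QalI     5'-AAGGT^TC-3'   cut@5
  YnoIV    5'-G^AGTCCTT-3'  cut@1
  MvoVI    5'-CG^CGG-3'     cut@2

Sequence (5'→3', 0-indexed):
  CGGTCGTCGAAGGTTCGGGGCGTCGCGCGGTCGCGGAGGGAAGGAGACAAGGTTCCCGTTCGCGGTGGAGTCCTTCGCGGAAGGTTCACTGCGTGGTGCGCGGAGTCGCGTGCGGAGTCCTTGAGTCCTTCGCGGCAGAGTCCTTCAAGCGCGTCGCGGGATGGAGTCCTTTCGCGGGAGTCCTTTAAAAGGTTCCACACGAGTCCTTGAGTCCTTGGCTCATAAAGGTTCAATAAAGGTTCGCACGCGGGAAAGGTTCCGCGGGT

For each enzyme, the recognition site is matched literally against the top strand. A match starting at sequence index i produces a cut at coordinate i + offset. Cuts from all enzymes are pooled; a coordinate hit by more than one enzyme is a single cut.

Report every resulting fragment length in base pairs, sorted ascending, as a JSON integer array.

[4,4,6,6,6,7,8,8,8,8,8,9,9,9,10,10,11,13,15,15,15,18,19,20,20]

Per-enzyme occurrences:
  QalI (AAGGTTC, off=5): starts [9, 48, 80, 188, 224, 235, 252] → cuts [14, 53, 85, 193, 229, 240, 257]
  YnoIV (GAGTCCTT, off=1): starts [67, 114, 122, 137, 163, 177, 200, 208] → cuts [68, 115, 123, 138, 164, 178, 201, 209]
  MvoVI (CGCGG, off=2): starts [25, 31, 60, 75, 98, 130, 154, 172, 245, 259] → cuts [27, 33, 62, 77, 100, 132, 156, 174, 247, 261]

Pooled cuts: [14, 27, 33, 53, 62, 68, 77, 85, 100, 115, 123, 132, 138, 156, 164, 174, 178, 193, 201, 209, 229, 240, 247, 257, 261]

Fragment lengths:
  14→27: 13 bp
  27→33: 6 bp
  33→53: 20 bp
  53→62: 9 bp
  62→68: 6 bp
  68→77: 9 bp
  77→85: 8 bp
  85→100: 15 bp
  100→115: 15 bp
  115→123: 8 bp
  123→132: 9 bp
  132→138: 6 bp
  138→156: 18 bp
  156→164: 8 bp
  164→174: 10 bp
  174→178: 4 bp
  178→193: 15 bp
  193→201: 8 bp
  201→209: 8 bp
  209→229: 20 bp
  229→240: 11 bp
  240→247: 7 bp
  247→257: 10 bp
  257→261: 4 bp
  261→14 (wrap): 266-261+14 = 19 bp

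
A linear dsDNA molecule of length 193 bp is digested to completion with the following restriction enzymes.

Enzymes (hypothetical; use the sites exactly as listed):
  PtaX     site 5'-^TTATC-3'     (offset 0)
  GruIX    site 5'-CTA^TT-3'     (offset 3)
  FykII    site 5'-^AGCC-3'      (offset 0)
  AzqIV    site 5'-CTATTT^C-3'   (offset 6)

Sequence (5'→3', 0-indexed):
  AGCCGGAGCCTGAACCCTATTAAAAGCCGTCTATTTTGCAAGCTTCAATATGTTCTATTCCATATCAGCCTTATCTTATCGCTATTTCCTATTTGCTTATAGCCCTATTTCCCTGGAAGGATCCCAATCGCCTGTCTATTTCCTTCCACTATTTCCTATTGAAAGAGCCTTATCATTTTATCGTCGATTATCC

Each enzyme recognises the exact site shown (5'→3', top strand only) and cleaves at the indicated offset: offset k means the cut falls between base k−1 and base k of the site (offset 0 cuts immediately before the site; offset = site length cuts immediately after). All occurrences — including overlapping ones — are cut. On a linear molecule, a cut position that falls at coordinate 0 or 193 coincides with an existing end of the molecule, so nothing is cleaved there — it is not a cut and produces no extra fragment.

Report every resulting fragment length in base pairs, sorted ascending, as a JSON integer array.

[3,3,3,3,4,4,4,4,5,5,6,6,7,7,8,9,9,9,9,10,10,13,24,28]

Site scan:
  PtaX TTATC/0: at [70, 75, 169, 177, 187] ⇒ [70, 75, 169, 177, 187]
  GruIX CTATT/3: at [16, 30, 54, 81, 88, 104, 135, 148, 155] ⇒ [19, 33, 57, 84, 91, 107, 138, 151, 158]
  FykII AGCC/0: at [0, 6, 24, 66, 100, 165] ⇒ [6, 24, 66, 100, 165] (position 0 is a terminus of the linear molecule — no cut)
  AzqIV CTATTTC/6: at [81, 104, 135, 148] ⇒ [87, 110, 141, 154]

All cut coordinates (distinct, sorted): [6, 19, 24, 33, 57, 66, 70, 75, 84, 87, 91, 100, 107, 110, 138, 141, 151, 154, 158, 165, 169, 177, 187]

Fragments:
  [0,6): 6 bp
  [6,19): 13 bp
  [19,24): 5 bp
  [24,33): 9 bp
  [33,57): 24 bp
  [57,66): 9 bp
  [66,70): 4 bp
  [70,75): 5 bp
  [75,84): 9 bp
  [84,87): 3 bp
  [87,91): 4 bp
  [91,100): 9 bp
  [100,107): 7 bp
  [107,110): 3 bp
  [110,138): 28 bp
  [138,141): 3 bp
  [141,151): 10 bp
  [151,154): 3 bp
  [154,158): 4 bp
  [158,165): 7 bp
  [165,169): 4 bp
  [169,177): 8 bp
  [177,187): 10 bp
  [187,193): 6 bp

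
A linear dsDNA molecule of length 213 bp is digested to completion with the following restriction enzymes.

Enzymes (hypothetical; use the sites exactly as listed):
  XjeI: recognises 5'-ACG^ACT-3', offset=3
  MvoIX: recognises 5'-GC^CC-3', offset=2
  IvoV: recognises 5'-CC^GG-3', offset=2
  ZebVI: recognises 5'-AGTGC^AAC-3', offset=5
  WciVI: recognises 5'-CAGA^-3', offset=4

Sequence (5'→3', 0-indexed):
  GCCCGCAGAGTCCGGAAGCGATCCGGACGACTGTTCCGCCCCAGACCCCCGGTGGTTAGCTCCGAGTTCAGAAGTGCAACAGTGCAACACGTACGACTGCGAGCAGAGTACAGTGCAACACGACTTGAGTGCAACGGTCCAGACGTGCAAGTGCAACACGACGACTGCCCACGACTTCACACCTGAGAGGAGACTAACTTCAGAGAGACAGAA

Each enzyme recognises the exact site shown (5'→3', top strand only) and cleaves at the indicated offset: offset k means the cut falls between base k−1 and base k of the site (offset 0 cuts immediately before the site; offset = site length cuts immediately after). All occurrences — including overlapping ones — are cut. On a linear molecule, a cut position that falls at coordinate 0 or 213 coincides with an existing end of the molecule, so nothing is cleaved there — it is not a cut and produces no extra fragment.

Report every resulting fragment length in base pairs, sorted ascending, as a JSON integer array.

Scan for sites:
  XjeI (ACGACT, off=3): starts [26, 92, 119, 160, 170] → cuts [29, 95, 122, 163, 173]
  MvoIX (GCCC, off=2): starts [0, 37, 166] → cuts [2, 39, 168]
  IvoV (CCGG, off=2): starts [11, 22, 48] → cuts [13, 24, 50]
  ZebVI (AGTGCAAC, off=5): starts [72, 80, 111, 127, 149] → cuts [77, 85, 116, 132, 154]
  WciVI (CAGA, off=4): starts [5, 41, 68, 103, 139, 200, 208] → cuts [9, 45, 72, 107, 143, 204, 212]

Pooled cuts: [2, 9, 13, 24, 29, 39, 45, 50, 72, 77, 85, 95, 107, 116, 122, 132, 143, 154, 163, 168, 173, 204, 212]

Fragment lengths:
  [0,2): 2 bp
  [2,9): 7 bp
  [9,13): 4 bp
  [13,24): 11 bp
  [24,29): 5 bp
  [29,39): 10 bp
  [39,45): 6 bp
  [45,50): 5 bp
  [50,72): 22 bp
  [72,77): 5 bp
  [77,85): 8 bp
  [85,95): 10 bp
  [95,107): 12 bp
  [107,116): 9 bp
  [116,122): 6 bp
  [122,132): 10 bp
  [132,143): 11 bp
  [143,154): 11 bp
  [154,163): 9 bp
  [163,168): 5 bp
  [168,173): 5 bp
  [173,204): 31 bp
  [204,212): 8 bp
  [212,213): 1 bp

[1,2,4,5,5,5,5,5,6,6,7,8,8,9,9,10,10,10,11,11,11,12,22,31]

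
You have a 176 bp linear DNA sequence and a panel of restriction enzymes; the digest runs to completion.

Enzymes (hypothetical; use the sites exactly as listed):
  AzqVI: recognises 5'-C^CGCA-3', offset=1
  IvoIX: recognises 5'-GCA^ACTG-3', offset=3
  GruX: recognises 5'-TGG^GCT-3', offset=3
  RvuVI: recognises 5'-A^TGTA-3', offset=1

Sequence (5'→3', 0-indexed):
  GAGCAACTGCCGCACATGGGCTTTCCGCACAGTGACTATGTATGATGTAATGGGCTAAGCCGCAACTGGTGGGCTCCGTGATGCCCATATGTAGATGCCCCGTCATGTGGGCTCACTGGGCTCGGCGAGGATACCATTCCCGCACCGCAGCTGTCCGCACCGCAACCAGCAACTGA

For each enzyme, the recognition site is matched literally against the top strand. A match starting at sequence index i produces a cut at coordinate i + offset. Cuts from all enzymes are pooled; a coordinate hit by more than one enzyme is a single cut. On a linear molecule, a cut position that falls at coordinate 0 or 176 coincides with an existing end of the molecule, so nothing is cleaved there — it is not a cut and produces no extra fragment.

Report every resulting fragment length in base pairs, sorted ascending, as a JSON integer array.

Per-enzyme occurrences:
  AzqVI CCGCA/1: at [9, 24, 59, 139, 144, 154, 159] ⇒ [10, 25, 60, 140, 145, 155, 160]
  IvoIX GCAACTG/3: at [2, 61, 168] ⇒ [5, 64, 171]
  GruX TGGGCT/3: at [16, 50, 69, 107, 116] ⇒ [19, 53, 72, 110, 119]
  RvuVI ATGTA/1: at [37, 44, 88] ⇒ [38, 45, 89]

All cut coordinates (distinct, sorted): [5, 10, 19, 25, 38, 45, 53, 60, 64, 72, 89, 110, 119, 140, 145, 155, 160, 171]

Fragment lengths:
  [0,5): 5 bp
  [5,10): 5 bp
  [10,19): 9 bp
  [19,25): 6 bp
  [25,38): 13 bp
  [38,45): 7 bp
  [45,53): 8 bp
  [53,60): 7 bp
  [60,64): 4 bp
  [64,72): 8 bp
  [72,89): 17 bp
  [89,110): 21 bp
  [110,119): 9 bp
  [119,140): 21 bp
  [140,145): 5 bp
  [145,155): 10 bp
  [155,160): 5 bp
  [160,171): 11 bp
  [171,176): 5 bp

[4,5,5,5,5,5,6,7,7,8,8,9,9,10,11,13,17,21,21]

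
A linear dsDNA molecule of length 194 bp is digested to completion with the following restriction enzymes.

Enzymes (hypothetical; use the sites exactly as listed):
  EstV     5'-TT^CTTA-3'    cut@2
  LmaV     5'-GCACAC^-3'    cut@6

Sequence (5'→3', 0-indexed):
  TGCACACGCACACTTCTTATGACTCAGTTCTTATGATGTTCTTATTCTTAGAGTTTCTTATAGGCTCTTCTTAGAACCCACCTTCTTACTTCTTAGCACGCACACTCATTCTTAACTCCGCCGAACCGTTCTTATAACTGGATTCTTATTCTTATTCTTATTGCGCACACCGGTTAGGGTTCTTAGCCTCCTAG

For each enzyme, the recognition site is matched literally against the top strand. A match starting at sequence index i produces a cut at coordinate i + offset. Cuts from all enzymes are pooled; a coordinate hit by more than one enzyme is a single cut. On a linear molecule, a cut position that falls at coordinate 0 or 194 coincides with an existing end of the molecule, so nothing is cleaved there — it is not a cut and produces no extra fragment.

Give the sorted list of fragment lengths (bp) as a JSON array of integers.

Per-enzyme occurrences:
  EstV (TTCTTA, off=2): starts [13, 27, 38, 44, 54, 67, 82, 89, 108, 128, 142, 148, 154, 179] → cuts [15, 29, 40, 46, 56, 69, 84, 91, 110, 130, 144, 150, 156, 181]
  LmaV (GCACAC, off=6): starts [1, 7, 99, 164] → cuts [7, 13, 105, 170]

Pooled cuts: [7, 13, 15, 29, 40, 46, 56, 69, 84, 91, 105, 110, 130, 144, 150, 156, 170, 181]

Fragments:
  [0,7): 7 bp
  [7,13): 6 bp
  [13,15): 2 bp
  [15,29): 14 bp
  [29,40): 11 bp
  [40,46): 6 bp
  [46,56): 10 bp
  [56,69): 13 bp
  [69,84): 15 bp
  [84,91): 7 bp
  [91,105): 14 bp
  [105,110): 5 bp
  [110,130): 20 bp
  [130,144): 14 bp
  [144,150): 6 bp
  [150,156): 6 bp
  [156,170): 14 bp
  [170,181): 11 bp
  [181,194): 13 bp

[2,5,6,6,6,6,7,7,10,11,11,13,13,14,14,14,14,15,20]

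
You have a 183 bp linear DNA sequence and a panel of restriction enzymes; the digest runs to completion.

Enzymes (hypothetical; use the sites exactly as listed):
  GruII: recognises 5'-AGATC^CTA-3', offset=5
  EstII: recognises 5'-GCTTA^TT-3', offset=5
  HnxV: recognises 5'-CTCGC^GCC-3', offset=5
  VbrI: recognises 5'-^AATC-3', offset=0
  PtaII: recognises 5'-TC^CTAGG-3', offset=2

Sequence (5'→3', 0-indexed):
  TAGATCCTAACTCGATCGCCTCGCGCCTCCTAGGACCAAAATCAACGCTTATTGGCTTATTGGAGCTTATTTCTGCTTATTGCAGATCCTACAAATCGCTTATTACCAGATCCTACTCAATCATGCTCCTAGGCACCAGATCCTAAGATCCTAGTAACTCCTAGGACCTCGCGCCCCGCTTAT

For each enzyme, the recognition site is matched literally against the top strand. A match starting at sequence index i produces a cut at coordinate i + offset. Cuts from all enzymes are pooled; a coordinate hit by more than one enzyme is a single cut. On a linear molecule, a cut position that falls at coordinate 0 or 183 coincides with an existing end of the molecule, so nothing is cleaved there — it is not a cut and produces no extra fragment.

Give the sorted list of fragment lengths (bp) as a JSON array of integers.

[5,5,6,6,8,8,9,9,10,10,10,10,10,10,11,12,12,14,18]

Scan for sites:
  GruII (AGATCCTA, off=5): starts [1, 83, 107, 137, 145] → cuts [6, 88, 112, 142, 150]
  EstII (GCTTATT, off=5): starts [46, 54, 64, 74, 97] → cuts [51, 59, 69, 79, 102]
  HnxV (CTCGCGCC, off=5): starts [19, 167] → cuts [24, 172]
  VbrI (AATC, off=0): starts [39, 93, 118] → cuts [39, 93, 118]
  PtaII (TCCTAGG, off=2): starts [27, 126, 158] → cuts [29, 128, 160]

Pooled cuts: [6, 24, 29, 39, 51, 59, 69, 79, 88, 93, 102, 112, 118, 128, 142, 150, 160, 172]

Fragments:
  [0,6): 6 bp
  [6,24): 18 bp
  [24,29): 5 bp
  [29,39): 10 bp
  [39,51): 12 bp
  [51,59): 8 bp
  [59,69): 10 bp
  [69,79): 10 bp
  [79,88): 9 bp
  [88,93): 5 bp
  [93,102): 9 bp
  [102,112): 10 bp
  [112,118): 6 bp
  [118,128): 10 bp
  [128,142): 14 bp
  [142,150): 8 bp
  [150,160): 10 bp
  [160,172): 12 bp
  [172,183): 11 bp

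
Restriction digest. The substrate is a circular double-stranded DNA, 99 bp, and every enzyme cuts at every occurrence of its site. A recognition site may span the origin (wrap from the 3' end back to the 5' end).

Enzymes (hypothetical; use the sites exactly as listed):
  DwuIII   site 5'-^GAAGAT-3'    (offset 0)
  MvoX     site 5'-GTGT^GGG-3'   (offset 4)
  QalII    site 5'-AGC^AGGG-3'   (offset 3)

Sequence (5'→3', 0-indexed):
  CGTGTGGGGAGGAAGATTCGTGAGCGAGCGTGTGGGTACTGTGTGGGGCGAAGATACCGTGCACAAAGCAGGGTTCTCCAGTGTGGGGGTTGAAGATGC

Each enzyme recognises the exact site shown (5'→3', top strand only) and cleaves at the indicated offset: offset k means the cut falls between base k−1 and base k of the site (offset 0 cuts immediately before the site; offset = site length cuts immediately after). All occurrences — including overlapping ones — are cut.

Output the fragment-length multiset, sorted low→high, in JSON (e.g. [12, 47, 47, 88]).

[5,6,7,11,13,15,20,22]

Site scan:
  DwuIII (GAAGAT, off=0): starts [11, 49, 91] → cuts [11, 49, 91]
  MvoX (GTGTGGG, off=4): starts [1, 29, 40, 80] → cuts [5, 33, 44, 84]
  QalII (AGCAGGG, off=3): starts [66] → cuts [69]

All cut coordinates (distinct, sorted): [5, 11, 33, 44, 49, 69, 84, 91]

Fragments:
  5→11: 6 bp
  11→33: 22 bp
  33→44: 11 bp
  44→49: 5 bp
  49→69: 20 bp
  69→84: 15 bp
  84→91: 7 bp
  91→5 (wrap): 99-91+5 = 13 bp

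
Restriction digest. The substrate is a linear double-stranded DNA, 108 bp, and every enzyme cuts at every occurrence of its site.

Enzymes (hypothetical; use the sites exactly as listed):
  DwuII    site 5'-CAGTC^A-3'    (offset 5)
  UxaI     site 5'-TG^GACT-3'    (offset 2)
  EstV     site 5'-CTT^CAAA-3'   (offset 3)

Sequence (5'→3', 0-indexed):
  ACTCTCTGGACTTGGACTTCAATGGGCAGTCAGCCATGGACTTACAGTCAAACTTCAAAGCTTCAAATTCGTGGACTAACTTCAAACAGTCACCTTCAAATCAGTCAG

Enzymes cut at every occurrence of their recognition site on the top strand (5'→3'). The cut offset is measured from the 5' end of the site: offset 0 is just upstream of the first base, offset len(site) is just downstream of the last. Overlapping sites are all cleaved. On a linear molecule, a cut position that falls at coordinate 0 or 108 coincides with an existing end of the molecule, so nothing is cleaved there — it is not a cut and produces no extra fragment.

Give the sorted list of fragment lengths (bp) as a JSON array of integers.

Per-enzyme occurrences:
  DwuII (CAGTCA, off=5): starts [26, 44, 86, 101] → cuts [31, 49, 91, 106]
  UxaI (TGGACT, off=2): starts [6, 12, 36, 71] → cuts [8, 14, 38, 73]
  EstV (CTTCAAA, off=3): starts [52, 60, 79, 93] → cuts [55, 63, 82, 96]

Pooled cuts: [8, 14, 31, 38, 49, 55, 63, 73, 82, 91, 96, 106]

Fragment lengths:
  [0,8): 8 bp
  [8,14): 6 bp
  [14,31): 17 bp
  [31,38): 7 bp
  [38,49): 11 bp
  [49,55): 6 bp
  [55,63): 8 bp
  [63,73): 10 bp
  [73,82): 9 bp
  [82,91): 9 bp
  [91,96): 5 bp
  [96,106): 10 bp
  [106,108): 2 bp

[2,5,6,6,7,8,8,9,9,10,10,11,17]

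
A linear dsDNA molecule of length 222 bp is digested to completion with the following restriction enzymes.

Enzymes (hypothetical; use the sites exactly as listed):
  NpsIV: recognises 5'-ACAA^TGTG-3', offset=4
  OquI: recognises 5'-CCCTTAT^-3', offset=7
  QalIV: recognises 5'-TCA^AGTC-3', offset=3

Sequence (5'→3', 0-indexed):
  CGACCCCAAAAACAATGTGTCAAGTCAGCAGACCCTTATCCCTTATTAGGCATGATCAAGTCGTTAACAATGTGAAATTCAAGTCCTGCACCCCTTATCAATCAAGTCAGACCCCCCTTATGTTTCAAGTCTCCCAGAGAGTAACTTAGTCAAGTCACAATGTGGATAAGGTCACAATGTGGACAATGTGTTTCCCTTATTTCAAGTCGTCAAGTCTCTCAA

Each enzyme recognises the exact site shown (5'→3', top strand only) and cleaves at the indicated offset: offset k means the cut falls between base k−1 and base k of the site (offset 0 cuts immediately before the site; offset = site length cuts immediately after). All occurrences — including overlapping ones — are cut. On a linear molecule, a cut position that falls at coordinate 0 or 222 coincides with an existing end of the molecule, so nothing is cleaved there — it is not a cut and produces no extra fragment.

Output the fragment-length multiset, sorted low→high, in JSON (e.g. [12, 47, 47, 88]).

[4,6,6,7,7,8,8,9,10,11,12,12,14,15,17,17,17,17,25]

Per-enzyme occurrences:
  NpsIV ACAATGTG/4: at [11, 66, 156, 173, 182] ⇒ [15, 70, 160, 177, 186]
  OquI CCCTTAT/7: at [32, 39, 91, 114, 193] ⇒ [39, 46, 98, 121, 200]
  QalIV TCAAGTC/3: at [19, 55, 78, 101, 124, 149, 201, 209] ⇒ [22, 58, 81, 104, 127, 152, 204, 212]

Pooled cuts: [15, 22, 39, 46, 58, 70, 81, 98, 104, 121, 127, 152, 160, 177, 186, 200, 204, 212]

Fragment lengths:
  [0,15): 15 bp
  [15,22): 7 bp
  [22,39): 17 bp
  [39,46): 7 bp
  [46,58): 12 bp
  [58,70): 12 bp
  [70,81): 11 bp
  [81,98): 17 bp
  [98,104): 6 bp
  [104,121): 17 bp
  [121,127): 6 bp
  [127,152): 25 bp
  [152,160): 8 bp
  [160,177): 17 bp
  [177,186): 9 bp
  [186,200): 14 bp
  [200,204): 4 bp
  [204,212): 8 bp
  [212,222): 10 bp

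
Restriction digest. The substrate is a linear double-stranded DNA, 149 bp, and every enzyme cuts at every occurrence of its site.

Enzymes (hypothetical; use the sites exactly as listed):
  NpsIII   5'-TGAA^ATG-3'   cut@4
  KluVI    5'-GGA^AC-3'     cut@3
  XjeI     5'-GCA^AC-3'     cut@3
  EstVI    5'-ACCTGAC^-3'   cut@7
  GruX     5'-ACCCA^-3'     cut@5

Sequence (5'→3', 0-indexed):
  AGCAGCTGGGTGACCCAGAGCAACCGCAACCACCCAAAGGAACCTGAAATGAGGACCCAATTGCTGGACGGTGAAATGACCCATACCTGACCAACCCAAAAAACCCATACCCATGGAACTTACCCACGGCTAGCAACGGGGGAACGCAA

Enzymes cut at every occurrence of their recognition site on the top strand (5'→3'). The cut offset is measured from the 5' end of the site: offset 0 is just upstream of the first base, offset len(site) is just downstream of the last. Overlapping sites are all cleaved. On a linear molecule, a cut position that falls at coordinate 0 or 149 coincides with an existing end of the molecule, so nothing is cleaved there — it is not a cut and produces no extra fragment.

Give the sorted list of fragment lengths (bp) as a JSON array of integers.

[4,5,5,6,6,6,7,7,8,8,8,8,9,9,9,11,16,17]

Scan for sites:
  NpsIII (TGAAATG, off=4): starts [44, 71] → cuts [48, 75]
  KluVI (GGAAC, off=3): starts [38, 114, 140] → cuts [41, 117, 143]
  XjeI (GCAAC, off=3): starts [19, 25, 132] → cuts [22, 28, 135]
  EstVI (ACCTGAC, off=7): starts [84] → cuts [91]
  GruX (ACCCA, off=5): starts [12, 31, 54, 78, 93, 102, 108, 121] → cuts [17, 36, 59, 83, 98, 107, 113, 126]

All cut coordinates (distinct, sorted): [17, 22, 28, 36, 41, 48, 59, 75, 83, 91, 98, 107, 113, 117, 126, 135, 143]

Fragment lengths:
  [0,17): 17 bp
  [17,22): 5 bp
  [22,28): 6 bp
  [28,36): 8 bp
  [36,41): 5 bp
  [41,48): 7 bp
  [48,59): 11 bp
  [59,75): 16 bp
  [75,83): 8 bp
  [83,91): 8 bp
  [91,98): 7 bp
  [98,107): 9 bp
  [107,113): 6 bp
  [113,117): 4 bp
  [117,126): 9 bp
  [126,135): 9 bp
  [135,143): 8 bp
  [143,149): 6 bp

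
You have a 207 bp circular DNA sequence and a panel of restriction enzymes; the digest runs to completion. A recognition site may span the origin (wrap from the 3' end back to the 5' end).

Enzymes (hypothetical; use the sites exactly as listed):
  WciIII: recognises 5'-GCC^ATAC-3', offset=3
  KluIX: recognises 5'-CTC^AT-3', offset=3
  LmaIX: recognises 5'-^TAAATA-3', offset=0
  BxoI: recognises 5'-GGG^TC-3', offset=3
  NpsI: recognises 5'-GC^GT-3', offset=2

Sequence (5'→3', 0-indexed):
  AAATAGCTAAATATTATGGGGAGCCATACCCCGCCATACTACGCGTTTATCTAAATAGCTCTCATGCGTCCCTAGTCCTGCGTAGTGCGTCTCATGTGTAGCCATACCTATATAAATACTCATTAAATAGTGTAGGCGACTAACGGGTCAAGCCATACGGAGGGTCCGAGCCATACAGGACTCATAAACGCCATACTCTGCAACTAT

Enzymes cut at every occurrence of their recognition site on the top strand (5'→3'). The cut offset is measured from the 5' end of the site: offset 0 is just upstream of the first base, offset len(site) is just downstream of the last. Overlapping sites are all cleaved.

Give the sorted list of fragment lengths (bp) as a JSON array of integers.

Per-enzyme occurrences:
  WciIII GCCATAC/3: at [22, 32, 100, 151, 169, 189] ⇒ [25, 35, 103, 154, 172, 192]
  KluIX CTCAT/3: at [60, 90, 118, 180] ⇒ [63, 93, 121, 183]
  LmaIX TAAATA/0: at [7, 51, 112, 123, 206] ⇒ [7, 51, 112, 123, 206]
  BxoI GGGTC/3: at [144, 161] ⇒ [147, 164]
  NpsI GCGT/2: at [42, 65, 79, 86] ⇒ [44, 67, 81, 88]

All cut coordinates (distinct, sorted): [7, 25, 35, 44, 51, 63, 67, 81, 88, 93, 103, 112, 121, 123, 147, 154, 164, 172, 183, 192, 206]

Fragment lengths:
  7→25: 18 bp
  25→35: 10 bp
  35→44: 9 bp
  44→51: 7 bp
  51→63: 12 bp
  63→67: 4 bp
  67→81: 14 bp
  81→88: 7 bp
  88→93: 5 bp
  93→103: 10 bp
  103→112: 9 bp
  112→121: 9 bp
  121→123: 2 bp
  123→147: 24 bp
  147→154: 7 bp
  154→164: 10 bp
  164→172: 8 bp
  172→183: 11 bp
  183→192: 9 bp
  192→206: 14 bp
  206→7 (wrap): 207-206+7 = 8 bp

[2,4,5,7,7,7,8,8,9,9,9,9,10,10,10,11,12,14,14,18,24]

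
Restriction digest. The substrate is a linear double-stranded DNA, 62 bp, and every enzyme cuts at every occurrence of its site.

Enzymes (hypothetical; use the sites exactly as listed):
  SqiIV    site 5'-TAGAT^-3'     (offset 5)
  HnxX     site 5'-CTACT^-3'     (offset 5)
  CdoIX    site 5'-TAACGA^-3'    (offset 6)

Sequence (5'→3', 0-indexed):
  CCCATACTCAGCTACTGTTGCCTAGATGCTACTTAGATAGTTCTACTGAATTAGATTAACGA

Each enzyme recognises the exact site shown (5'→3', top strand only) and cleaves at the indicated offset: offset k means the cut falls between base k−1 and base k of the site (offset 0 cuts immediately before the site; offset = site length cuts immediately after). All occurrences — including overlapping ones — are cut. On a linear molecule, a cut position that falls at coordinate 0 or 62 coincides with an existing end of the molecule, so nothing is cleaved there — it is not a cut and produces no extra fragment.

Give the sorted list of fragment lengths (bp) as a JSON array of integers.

Per-enzyme occurrences:
  SqiIV TAGAT/5: at [22, 33, 51] ⇒ [27, 38, 56]
  HnxX CTACT/5: at [11, 28, 42] ⇒ [16, 33, 47]
  CdoIX TAACGA/6: at [56] ⇒ [] (position 62 is a terminus of the linear molecule — no cut)

All cut coordinates (distinct, sorted): [16, 27, 33, 38, 47, 56]

Fragments:
  [0,16): 16 bp
  [16,27): 11 bp
  [27,33): 6 bp
  [33,38): 5 bp
  [38,47): 9 bp
  [47,56): 9 bp
  [56,62): 6 bp

[5,6,6,9,9,11,16]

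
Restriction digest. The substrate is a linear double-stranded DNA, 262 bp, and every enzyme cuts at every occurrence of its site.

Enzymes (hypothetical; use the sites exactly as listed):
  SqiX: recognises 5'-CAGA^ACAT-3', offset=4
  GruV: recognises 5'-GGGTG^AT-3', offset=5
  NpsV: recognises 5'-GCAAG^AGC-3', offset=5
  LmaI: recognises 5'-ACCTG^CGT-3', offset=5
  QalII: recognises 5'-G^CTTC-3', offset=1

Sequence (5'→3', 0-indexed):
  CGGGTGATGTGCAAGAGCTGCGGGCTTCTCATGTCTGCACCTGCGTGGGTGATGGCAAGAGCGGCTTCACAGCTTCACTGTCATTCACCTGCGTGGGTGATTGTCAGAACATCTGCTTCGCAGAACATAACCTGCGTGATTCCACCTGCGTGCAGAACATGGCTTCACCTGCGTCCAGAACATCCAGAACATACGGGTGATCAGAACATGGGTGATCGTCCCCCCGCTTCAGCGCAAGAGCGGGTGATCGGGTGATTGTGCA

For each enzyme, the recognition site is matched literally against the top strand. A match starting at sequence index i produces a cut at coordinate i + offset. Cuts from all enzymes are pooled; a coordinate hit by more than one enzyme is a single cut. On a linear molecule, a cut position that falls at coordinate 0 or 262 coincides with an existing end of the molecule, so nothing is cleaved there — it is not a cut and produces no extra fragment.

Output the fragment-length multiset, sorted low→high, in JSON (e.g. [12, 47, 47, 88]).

[5,6,6,6,7,8,8,8,8,8,8,8,8,8,9,9,9,9,9,9,9,10,11,12,12,14,19,19]

Per-enzyme occurrences:
  SqiX CAGAACAT/4: at [104, 120, 152, 175, 184, 201] ⇒ [108, 124, 156, 179, 188, 205]
  GruV GGGTGAT/5: at [1, 46, 94, 194, 209, 241, 249] ⇒ [6, 51, 99, 199, 214, 246, 254]
  NpsV GCAAGAGC/5: at [10, 54, 233] ⇒ [15, 59, 238]
  LmaI ACCTGCGT/5: at [38, 86, 129, 143, 166] ⇒ [43, 91, 134, 148, 171]
  QalII GCTTC/1: at [23, 63, 71, 114, 161, 225] ⇒ [24, 64, 72, 115, 162, 226]

Pooled cuts: [6, 15, 24, 43, 51, 59, 64, 72, 91, 99, 108, 115, 124, 134, 148, 156, 162, 171, 179, 188, 199, 205, 214, 226, 238, 246, 254]

Fragments:
  [0,6): 6 bp
  [6,15): 9 bp
  [15,24): 9 bp
  [24,43): 19 bp
  [43,51): 8 bp
  [51,59): 8 bp
  [59,64): 5 bp
  [64,72): 8 bp
  [72,91): 19 bp
  [91,99): 8 bp
  [99,108): 9 bp
  [108,115): 7 bp
  [115,124): 9 bp
  [124,134): 10 bp
  [134,148): 14 bp
  [148,156): 8 bp
  [156,162): 6 bp
  [162,171): 9 bp
  [171,179): 8 bp
  [179,188): 9 bp
  [188,199): 11 bp
  [199,205): 6 bp
  [205,214): 9 bp
  [214,226): 12 bp
  [226,238): 12 bp
  [238,246): 8 bp
  [246,254): 8 bp
  [254,262): 8 bp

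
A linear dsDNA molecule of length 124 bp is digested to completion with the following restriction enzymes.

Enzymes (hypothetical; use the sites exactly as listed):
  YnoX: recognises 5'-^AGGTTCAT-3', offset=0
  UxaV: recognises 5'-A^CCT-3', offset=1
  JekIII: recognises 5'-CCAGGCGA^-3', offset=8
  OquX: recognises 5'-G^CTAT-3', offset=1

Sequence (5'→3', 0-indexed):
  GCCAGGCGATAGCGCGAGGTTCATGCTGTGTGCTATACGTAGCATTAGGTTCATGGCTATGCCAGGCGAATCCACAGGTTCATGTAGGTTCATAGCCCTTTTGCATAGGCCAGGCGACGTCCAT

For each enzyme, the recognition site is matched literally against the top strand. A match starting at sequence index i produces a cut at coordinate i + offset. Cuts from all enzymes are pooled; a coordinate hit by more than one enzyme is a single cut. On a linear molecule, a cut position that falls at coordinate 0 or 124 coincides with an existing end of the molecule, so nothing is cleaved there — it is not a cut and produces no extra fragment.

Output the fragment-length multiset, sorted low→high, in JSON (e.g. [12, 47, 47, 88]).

[6,7,7,9,10,10,13,14,16,32]

Site scan:
  YnoX AGGTTCAT/0: at [16, 46, 75, 85] ⇒ [16, 46, 75, 85]
  UxaV (ACCT, off=1): no sites
  JekIII CCAGGCGA/8: at [1, 61, 109] ⇒ [9, 69, 117]
  OquX GCTAT/1: at [31, 55] ⇒ [32, 56]

Pooled cuts: [9, 16, 32, 46, 56, 69, 75, 85, 117]

Fragment lengths:
  [0,9): 9 bp
  [9,16): 7 bp
  [16,32): 16 bp
  [32,46): 14 bp
  [46,56): 10 bp
  [56,69): 13 bp
  [69,75): 6 bp
  [75,85): 10 bp
  [85,117): 32 bp
  [117,124): 7 bp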